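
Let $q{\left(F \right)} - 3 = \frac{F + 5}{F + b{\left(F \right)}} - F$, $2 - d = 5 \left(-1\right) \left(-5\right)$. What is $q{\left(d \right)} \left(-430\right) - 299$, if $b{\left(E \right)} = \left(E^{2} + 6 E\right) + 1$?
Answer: $- \frac{469779}{41} \approx -11458.0$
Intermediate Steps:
$b{\left(E \right)} = 1 + E^{2} + 6 E$
$d = -23$ ($d = 2 - 5 \left(-1\right) \left(-5\right) = 2 - \left(-5\right) \left(-5\right) = 2 - 25 = -23$)
$q{\left(F \right)} = 3 - F + \frac{5 + F}{1 + F^{2} + 7 F}$ ($q{\left(F \right)} = 3 - \left(F - \frac{F + 5}{F + \left(1 + F^{2} + 6 F\right)}\right) = 3 - \left(F - \frac{5 + F}{1 + F^{2} + 7 F}\right) = 3 - F + \frac{5 + F}{1 + F^{2} + 7 F}$)
$q{\left(d \right)} \left(-430\right) - 299 = \frac{8 - \left(-23\right)^{3} - 4 \left(-23\right)^{2} + 21 \left(-23\right)}{1 + \left(-23\right)^{2} + 7 \left(-23\right)} \left(-430\right) - 299 = \frac{8 - -12167 - 2116 - 483}{1 + 529 - 161} \left(-430\right) - 299 = \frac{8 + 12167 - 2116 - 483}{369} \left(-430\right) - 299 = \frac{1}{369} \cdot 9576 \left(-430\right) - 299 = \frac{1064}{41} \left(-430\right) - 299 = - \frac{457520}{41} - 299 = - \frac{469779}{41}$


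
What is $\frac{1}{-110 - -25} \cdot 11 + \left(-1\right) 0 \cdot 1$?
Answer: $- \frac{11}{85} \approx -0.12941$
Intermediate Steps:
$\frac{1}{-110 - -25} \cdot 11 + \left(-1\right) 0 \cdot 1 = \frac{1}{-110 + 25} \cdot 11 + 0 \cdot 1 = \frac{1}{-85} \cdot 11 + 0 = \left(- \frac{1}{85}\right) 11 + 0 = - \frac{11}{85} + 0 = - \frac{11}{85}$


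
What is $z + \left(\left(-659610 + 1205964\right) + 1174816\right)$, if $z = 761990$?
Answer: $2483160$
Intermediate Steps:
$z + \left(\left(-659610 + 1205964\right) + 1174816\right) = 761990 + \left(\left(-659610 + 1205964\right) + 1174816\right) = 761990 + \left(546354 + 1174816\right) = 761990 + 1721170 = 2483160$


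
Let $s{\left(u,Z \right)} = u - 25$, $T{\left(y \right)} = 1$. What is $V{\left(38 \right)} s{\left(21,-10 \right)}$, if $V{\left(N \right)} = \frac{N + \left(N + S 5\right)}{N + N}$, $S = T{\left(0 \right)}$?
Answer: $- \frac{81}{19} \approx -4.2632$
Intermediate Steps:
$S = 1$
$s{\left(u,Z \right)} = -25 + u$ ($s{\left(u,Z \right)} = u - 25 = -25 + u$)
$V{\left(N \right)} = \frac{5 + 2 N}{2 N}$ ($V{\left(N \right)} = \frac{N + \left(N + 1 \cdot 5\right)}{N + N} = \frac{N + \left(N + 5\right)}{2 N} = \left(N + \left(5 + N\right)\right) \frac{1}{2 N} = \left(5 + 2 N\right) \frac{1}{2 N} = \frac{5 + 2 N}{2 N}$)
$V{\left(38 \right)} s{\left(21,-10 \right)} = \frac{\frac{5}{2} + 38}{38} \left(-25 + 21\right) = \frac{1}{38} \cdot \frac{81}{2} \left(-4\right) = \frac{81}{76} \left(-4\right) = - \frac{81}{19}$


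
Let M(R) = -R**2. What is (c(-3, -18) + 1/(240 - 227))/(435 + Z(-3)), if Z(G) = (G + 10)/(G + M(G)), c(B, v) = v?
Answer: -2796/67769 ≈ -0.041258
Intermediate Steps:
Z(G) = (10 + G)/(G - G**2) (Z(G) = (G + 10)/(G - G**2) = (10 + G)/(G - G**2))
(c(-3, -18) + 1/(240 - 227))/(435 + Z(-3)) = (-18 + 1/(240 - 227))/(435 + (-10 - 1*(-3))/((-3)*(-1 - 3))) = (-18 + 1/13)/(435 - 1/3*(-10 + 3)/(-4)) = (-18 + 1/13)/(435 - 1/3*(-1/4)*(-7)) = -233/(13*(435 - 7/12)) = -233/(13*5213/12) = -233/13*12/5213 = -2796/67769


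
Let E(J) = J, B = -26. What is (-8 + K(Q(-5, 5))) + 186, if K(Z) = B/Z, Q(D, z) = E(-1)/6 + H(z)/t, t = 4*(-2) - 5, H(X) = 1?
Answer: 5410/19 ≈ 284.74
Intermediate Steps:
t = -13 (t = -8 - 5 = -13)
Q(D, z) = -19/78 (Q(D, z) = -1/6 + 1/(-13) = -1*1/6 + 1*(-1/13) = -1/6 - 1/13 = -19/78)
K(Z) = -26/Z
(-8 + K(Q(-5, 5))) + 186 = (-8 - 26/(-19/78)) + 186 = (-8 - 26*(-78/19)) + 186 = (-8 + 2028/19) + 186 = 1876/19 + 186 = 5410/19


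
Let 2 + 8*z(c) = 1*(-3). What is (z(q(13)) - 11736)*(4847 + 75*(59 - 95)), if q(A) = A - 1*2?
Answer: -201588271/8 ≈ -2.5199e+7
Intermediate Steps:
q(A) = -2 + A (q(A) = A - 2 = -2 + A)
z(c) = -5/8 (z(c) = -1/4 + (1*(-3))/8 = -1/4 + (1/8)*(-3) = -1/4 - 3/8 = -5/8)
(z(q(13)) - 11736)*(4847 + 75*(59 - 95)) = (-5/8 - 11736)*(4847 + 75*(59 - 95)) = -93893*(4847 + 75*(-36))/8 = -93893*(4847 - 2700)/8 = -93893/8*2147 = -201588271/8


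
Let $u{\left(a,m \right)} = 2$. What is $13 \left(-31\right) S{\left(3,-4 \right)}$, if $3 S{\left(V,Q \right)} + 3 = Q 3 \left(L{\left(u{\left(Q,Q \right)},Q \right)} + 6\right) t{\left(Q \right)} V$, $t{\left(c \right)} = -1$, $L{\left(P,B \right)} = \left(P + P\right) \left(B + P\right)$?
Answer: $10075$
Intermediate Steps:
$L{\left(P,B \right)} = 2 P \left(B + P\right)$
$S{\left(V,Q \right)} = -1 + Q V \left(-14 - 4 Q\right)$ ($S{\left(V,Q \right)} = -1 + \frac{Q 3 \left(2 \cdot 2 \left(Q + 2\right) + 6\right) \left(-1\right) V}{3} = -1 + \frac{3 Q \left(2 \cdot 2 \left(2 + Q\right) + 6\right) \left(-1\right) V}{3} = -1 + \frac{3 Q \left(\left(8 + 4 Q\right) + 6\right) \left(-1\right) V}{3} = -1 + \frac{3 Q \left(14 + 4 Q\right) \left(-1\right) V}{3} = -1 + \frac{3 Q \left(-14 - 4 Q\right) V}{3} = -1 + \frac{3 Q V \left(-14 - 4 Q\right)}{3} = -1 + Q V \left(-14 - 4 Q\right)$)
$13 \left(-31\right) S{\left(3,-4 \right)} = 13 \left(-31\right) \left(-1 - \left(-56\right) 3 - 12 \left(-4\right)^{2}\right) = - 403 \left(-1 + 168 - 12 \cdot 16\right) = - 403 \left(-1 + 168 - 192\right) = \left(-403\right) \left(-25\right) = 10075$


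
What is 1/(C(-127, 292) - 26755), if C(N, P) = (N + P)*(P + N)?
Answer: 1/470 ≈ 0.0021277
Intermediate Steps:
C(N, P) = (N + P)² (C(N, P) = (N + P)*(N + P) = (N + P)²)
1/(C(-127, 292) - 26755) = 1/((-127 + 292)² - 26755) = 1/(165² - 26755) = 1/(27225 - 26755) = 1/470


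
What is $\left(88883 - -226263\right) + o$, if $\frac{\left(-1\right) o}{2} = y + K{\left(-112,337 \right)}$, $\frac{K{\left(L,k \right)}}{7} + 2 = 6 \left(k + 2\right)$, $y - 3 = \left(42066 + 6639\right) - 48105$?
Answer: $285492$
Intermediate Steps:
$y = 603$ ($y = 3 + \left(\left(42066 + 6639\right) - 48105\right) = 3 + \left(48705 - 48105\right) = 3 + 600 = 603$)
$K{\left(L,k \right)} = 70 + 42 k$ ($K{\left(L,k \right)} = -14 + 7 \cdot 6 \left(k + 2\right) = -14 + 7 \cdot 6 \left(2 + k\right) = -14 + 7 \left(12 + 6 k\right) = -14 + \left(84 + 42 k\right) = 70 + 42 k$)
$o = -29654$ ($o = - 2 \left(603 + \left(70 + 42 \cdot 337\right)\right) = - 2 \left(603 + \left(70 + 14154\right)\right) = - 2 \left(603 + 14224\right) = \left(-2\right) 14827 = -29654$)
$\left(88883 - -226263\right) + o = \left(88883 - -226263\right) - 29654 = \left(88883 + 226263\right) - 29654 = 315146 - 29654 = 285492$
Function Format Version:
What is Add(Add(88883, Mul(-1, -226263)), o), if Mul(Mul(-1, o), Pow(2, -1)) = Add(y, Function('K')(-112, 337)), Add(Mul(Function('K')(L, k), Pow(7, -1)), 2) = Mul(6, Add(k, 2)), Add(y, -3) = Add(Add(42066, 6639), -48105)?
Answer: 285492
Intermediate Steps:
y = 603 (y = Add(3, Add(Add(42066, 6639), -48105)) = Add(3, Add(48705, -48105)) = Add(3, 600) = 603)
Function('K')(L, k) = Add(70, Mul(42, k)) (Function('K')(L, k) = Add(-14, Mul(7, Mul(6, Add(k, 2)))) = Add(-14, Mul(7, Mul(6, Add(2, k)))) = Add(-14, Mul(7, Add(12, Mul(6, k)))) = Add(-14, Add(84, Mul(42, k))) = Add(70, Mul(42, k)))
o = -29654 (o = Mul(-2, Add(603, Add(70, Mul(42, 337)))) = Mul(-2, Add(603, Add(70, 14154))) = Mul(-2, Add(603, 14224)) = Mul(-2, 14827) = -29654)
Add(Add(88883, Mul(-1, -226263)), o) = Add(Add(88883, Mul(-1, -226263)), -29654) = Add(Add(88883, 226263), -29654) = Add(315146, -29654) = 285492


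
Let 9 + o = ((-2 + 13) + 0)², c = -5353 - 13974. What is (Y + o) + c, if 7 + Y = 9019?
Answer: -10203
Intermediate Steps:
Y = 9012 (Y = -7 + 9019 = 9012)
c = -19327
o = 112 (o = -9 + ((-2 + 13) + 0)² = -9 + (11 + 0)² = -9 + 11² = -9 + 121 = 112)
(Y + o) + c = (9012 + 112) - 19327 = 9124 - 19327 = -10203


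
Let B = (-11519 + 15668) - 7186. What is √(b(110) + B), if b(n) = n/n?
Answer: 2*I*√759 ≈ 55.1*I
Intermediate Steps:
b(n) = 1
B = -3037 (B = 4149 - 7186 = -3037)
√(b(110) + B) = √(1 - 3037) = √(-3036) = 2*I*√759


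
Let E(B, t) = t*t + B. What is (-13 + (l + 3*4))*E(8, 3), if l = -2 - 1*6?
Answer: -153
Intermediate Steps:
l = -8 (l = -2 - 6 = -8)
E(B, t) = B + t² (E(B, t) = t² + B = B + t²)
(-13 + (l + 3*4))*E(8, 3) = (-13 + (-8 + 3*4))*(8 + 3²) = (-13 + (-8 + 12))*(8 + 9) = (-13 + 4)*17 = -9*17 = -153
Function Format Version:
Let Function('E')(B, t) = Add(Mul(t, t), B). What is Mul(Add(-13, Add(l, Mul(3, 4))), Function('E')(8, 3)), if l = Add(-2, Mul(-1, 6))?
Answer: -153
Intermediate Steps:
l = -8 (l = Add(-2, -6) = -8)
Function('E')(B, t) = Add(B, Pow(t, 2)) (Function('E')(B, t) = Add(Pow(t, 2), B) = Add(B, Pow(t, 2)))
Mul(Add(-13, Add(l, Mul(3, 4))), Function('E')(8, 3)) = Mul(Add(-13, Add(-8, Mul(3, 4))), Add(8, Pow(3, 2))) = Mul(Add(-13, Add(-8, 12)), Add(8, 9)) = Mul(Add(-13, 4), 17) = Mul(-9, 17) = -153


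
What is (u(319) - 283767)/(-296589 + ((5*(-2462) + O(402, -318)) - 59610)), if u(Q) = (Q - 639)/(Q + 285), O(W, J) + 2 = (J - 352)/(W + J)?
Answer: 1799653674/2337147347 ≈ 0.77002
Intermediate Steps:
O(W, J) = -2 + (-352 + J)/(J + W) (O(W, J) = -2 + (J - 352)/(W + J) = -2 + (-352 + J)/(J + W))
u(Q) = (-639 + Q)/(285 + Q)
(u(319) - 283767)/(-296589 + ((5*(-2462) + O(402, -318)) - 59610)) = ((-639 + 319)/(285 + 319) - 283767)/(-296589 + ((5*(-2462) + (-352 - 1*(-318) - 2*402)/(-318 + 402)) - 59610)) = (-320/604 - 283767)/(-296589 + ((-12310 + (-352 + 318 - 804)/84) - 59610)) = ((1/604)*(-320) - 283767)/(-296589 + ((-12310 + (1/84)*(-838)) - 59610)) = (-80/151 - 283767)/(-296589 + ((-12310 - 419/42) - 59610)) = -42848897/(151*(-296589 + (-517439/42 - 59610))) = -42848897/(151*(-296589 - 3021059/42)) = -42848897/(151*(-15477797/42)) = -42848897/151*(-42/15477797) = 1799653674/2337147347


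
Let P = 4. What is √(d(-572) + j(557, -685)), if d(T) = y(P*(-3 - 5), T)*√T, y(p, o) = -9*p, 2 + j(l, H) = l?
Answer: √(555 + 576*I*√143) ≈ 61.095 + 56.371*I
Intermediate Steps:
j(l, H) = -2 + l
d(T) = 288*√T (d(T) = (-36*(-3 - 5))*√T = (-36*(-8))*√T = (-9*(-32))*√T = 288*√T)
√(d(-572) + j(557, -685)) = √(288*√(-572) + (-2 + 557)) = √(288*(2*I*√143) + 555) = √(576*I*√143 + 555) = √(555 + 576*I*√143)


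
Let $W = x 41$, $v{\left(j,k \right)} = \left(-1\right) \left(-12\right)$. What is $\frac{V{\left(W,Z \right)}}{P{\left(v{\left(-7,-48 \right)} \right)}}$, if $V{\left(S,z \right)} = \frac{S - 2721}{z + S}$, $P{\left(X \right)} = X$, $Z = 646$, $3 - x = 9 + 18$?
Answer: $\frac{95}{104} \approx 0.91346$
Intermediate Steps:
$x = -24$ ($x = 3 - \left(9 + 18\right) = 3 - 27 = -24$)
$v{\left(j,k \right)} = 12$
$W = -984$ ($W = \left(-24\right) 41 = -984$)
$V{\left(S,z \right)} = \frac{-2721 + S}{S + z}$
$\frac{V{\left(W,Z \right)}}{P{\left(v{\left(-7,-48 \right)} \right)}} = \frac{\frac{1}{-984 + 646} \left(-2721 - 984\right)}{12} = \frac{1}{-338} \left(-3705\right) \frac{1}{12} = \left(- \frac{1}{338}\right) \left(-3705\right) \frac{1}{12} = \frac{285}{26} \cdot \frac{1}{12} = \frac{95}{104}$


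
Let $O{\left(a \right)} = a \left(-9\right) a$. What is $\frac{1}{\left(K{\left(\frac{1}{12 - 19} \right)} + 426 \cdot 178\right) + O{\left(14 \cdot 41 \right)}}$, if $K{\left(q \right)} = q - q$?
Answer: $- \frac{1}{2889456} \approx -3.4609 \cdot 10^{-7}$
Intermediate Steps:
$K{\left(q \right)} = 0$
$O{\left(a \right)} = - 9 a^{2}$ ($O{\left(a \right)} = - 9 a a = - 9 a^{2}$)
$\frac{1}{\left(K{\left(\frac{1}{12 - 19} \right)} + 426 \cdot 178\right) + O{\left(14 \cdot 41 \right)}} = \frac{1}{\left(0 + 426 \cdot 178\right) - 9 \left(14 \cdot 41\right)^{2}} = \frac{1}{\left(0 + 75828\right) - 9 \cdot 574^{2}} = \frac{1}{75828 - 2965284} = \frac{1}{-2889456} = - \frac{1}{2889456}$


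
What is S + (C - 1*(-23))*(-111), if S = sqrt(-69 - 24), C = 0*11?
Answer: -2553 + I*sqrt(93) ≈ -2553.0 + 9.6436*I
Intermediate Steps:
C = 0
S = I*sqrt(93) (S = sqrt(-93) = I*sqrt(93) ≈ 9.6436*I)
S + (C - 1*(-23))*(-111) = I*sqrt(93) + (0 - 1*(-23))*(-111) = I*sqrt(93) + (0 + 23)*(-111) = I*sqrt(93) + 23*(-111) = I*sqrt(93) - 2553 = -2553 + I*sqrt(93)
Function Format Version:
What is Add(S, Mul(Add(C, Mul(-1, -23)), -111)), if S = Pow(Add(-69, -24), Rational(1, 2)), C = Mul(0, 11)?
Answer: Add(-2553, Mul(I, Pow(93, Rational(1, 2)))) ≈ Add(-2553.0, Mul(9.6436, I))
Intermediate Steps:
C = 0
S = Mul(I, Pow(93, Rational(1, 2))) (S = Pow(-93, Rational(1, 2)) = Mul(I, Pow(93, Rational(1, 2))) ≈ Mul(9.6436, I))
Add(S, Mul(Add(C, Mul(-1, -23)), -111)) = Add(Mul(I, Pow(93, Rational(1, 2))), Mul(Add(0, Mul(-1, -23)), -111)) = Add(Mul(I, Pow(93, Rational(1, 2))), Mul(Add(0, 23), -111)) = Add(Mul(I, Pow(93, Rational(1, 2))), Mul(23, -111)) = Add(Mul(I, Pow(93, Rational(1, 2))), -2553) = Add(-2553, Mul(I, Pow(93, Rational(1, 2))))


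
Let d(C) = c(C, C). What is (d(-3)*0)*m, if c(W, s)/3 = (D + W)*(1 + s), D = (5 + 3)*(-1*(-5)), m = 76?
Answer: 0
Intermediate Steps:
D = 40 (D = 8*5 = 40)
c(W, s) = 3*(1 + s)*(40 + W) (c(W, s) = 3*((40 + W)*(1 + s)) = 3*((1 + s)*(40 + W)) = 3*(1 + s)*(40 + W))
d(C) = 120 + 3*C**2 + 123*C (d(C) = 120 + 3*C + 120*C + 3*C*C = 120 + 3*C + 120*C + 3*C**2 = 120 + 3*C**2 + 123*C)
(d(-3)*0)*m = ((120 + 3*(-3)**2 + 123*(-3))*0)*76 = ((120 + 3*9 - 369)*0)*76 = ((120 + 27 - 369)*0)*76 = -222*0*76 = 0*76 = 0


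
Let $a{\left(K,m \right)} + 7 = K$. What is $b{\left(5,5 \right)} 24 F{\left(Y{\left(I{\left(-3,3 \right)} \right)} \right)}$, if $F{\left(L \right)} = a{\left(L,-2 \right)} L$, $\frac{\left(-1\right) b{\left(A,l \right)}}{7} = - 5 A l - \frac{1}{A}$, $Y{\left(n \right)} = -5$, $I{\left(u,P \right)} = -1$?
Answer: $1262016$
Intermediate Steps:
$a{\left(K,m \right)} = -7 + K$
$b{\left(A,l \right)} = \frac{7}{A} + 35 A l$ ($b{\left(A,l \right)} = - 7 \left(- 5 A l - \frac{1}{A}\right) = - 7 \left(- \frac{1}{A} - 5 A l\right) = \frac{7}{A} + 35 A l$)
$F{\left(L \right)} = L \left(-7 + L\right)$ ($F{\left(L \right)} = \left(-7 + L\right) L = L \left(-7 + L\right)$)
$b{\left(5,5 \right)} 24 F{\left(Y{\left(I{\left(-3,3 \right)} \right)} \right)} = \left(\frac{7}{5} + 35 \cdot 5 \cdot 5\right) 24 \left(- 5 \left(-7 - 5\right)\right) = \left(7 \cdot \frac{1}{5} + 875\right) 24 \left(\left(-5\right) \left(-12\right)\right) = \left(\frac{7}{5} + 875\right) 24 \cdot 60 = \frac{4382}{5} \cdot 24 \cdot 60 = \frac{105168}{5} \cdot 60 = 1262016$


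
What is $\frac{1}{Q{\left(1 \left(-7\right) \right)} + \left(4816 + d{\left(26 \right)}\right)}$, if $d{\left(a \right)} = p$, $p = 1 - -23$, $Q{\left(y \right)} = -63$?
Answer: $\frac{1}{4777} \approx 0.00020934$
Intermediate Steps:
$p = 24$ ($p = 1 + 23 = 24$)
$d{\left(a \right)} = 24$
$\frac{1}{Q{\left(1 \left(-7\right) \right)} + \left(4816 + d{\left(26 \right)}\right)} = \frac{1}{-63 + \left(4816 + 24\right)} = \frac{1}{-63 + 4840} = \frac{1}{4777}$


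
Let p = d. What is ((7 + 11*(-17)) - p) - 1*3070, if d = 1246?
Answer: -4496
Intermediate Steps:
p = 1246
((7 + 11*(-17)) - p) - 1*3070 = ((7 + 11*(-17)) - 1*1246) - 1*3070 = ((7 - 187) - 1246) - 3070 = (-180 - 1246) - 3070 = -1426 - 3070 = -4496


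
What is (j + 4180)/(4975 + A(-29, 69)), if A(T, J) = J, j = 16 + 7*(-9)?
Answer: 4133/5044 ≈ 0.81939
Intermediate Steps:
j = -47 (j = 16 - 63 = -47)
(j + 4180)/(4975 + A(-29, 69)) = (-47 + 4180)/(4975 + 69) = 4133/5044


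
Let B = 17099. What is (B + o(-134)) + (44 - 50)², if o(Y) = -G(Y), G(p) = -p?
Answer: 17001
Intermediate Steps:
o(Y) = Y (o(Y) = -(-1)*Y = Y)
(B + o(-134)) + (44 - 50)² = (17099 - 134) + (44 - 50)² = 16965 + (-6)² = 16965 + 36 = 17001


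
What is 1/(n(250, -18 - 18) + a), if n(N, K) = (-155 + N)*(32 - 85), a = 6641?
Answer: 1/1606 ≈ 0.00062266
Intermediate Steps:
n(N, K) = 8215 - 53*N (n(N, K) = (-155 + N)*(-53) = 8215 - 53*N)
1/(n(250, -18 - 18) + a) = 1/((8215 - 53*250) + 6641) = 1/((8215 - 13250) + 6641) = 1/(-5035 + 6641) = 1/1606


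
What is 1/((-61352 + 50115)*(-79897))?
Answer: 1/897802589 ≈ 1.1138e-9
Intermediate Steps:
1/((-61352 + 50115)*(-79897)) = -1/79897/(-11237) = -1/11237*(-1/79897) = 1/897802589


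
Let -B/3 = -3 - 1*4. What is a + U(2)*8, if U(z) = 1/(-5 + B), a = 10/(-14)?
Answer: -3/14 ≈ -0.21429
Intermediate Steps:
a = -5/7 (a = 10*(-1/14) = -5/7 ≈ -0.71429)
B = 21 (B = -3*(-3 - 1*4) = -3*(-3 - 4) = -3*(-7) = 21)
U(z) = 1/16 (U(z) = 1/(-5 + 21) = 1/16)
a + U(2)*8 = -5/7 + (1/16)*8 = -5/7 + 1/2 = -3/14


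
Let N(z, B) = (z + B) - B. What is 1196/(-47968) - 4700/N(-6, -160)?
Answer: 28180303/35976 ≈ 783.31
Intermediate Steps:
N(z, B) = z (N(z, B) = (B + z) - B = z)
1196/(-47968) - 4700/N(-6, -160) = 1196/(-47968) - 4700/(-6) = 1196*(-1/47968) - 4700*(-⅙) = -299/11992 + 2350/3 = 28180303/35976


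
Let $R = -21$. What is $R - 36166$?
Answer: $-36187$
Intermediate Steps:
$R - 36166 = -21 - 36166 = -36187$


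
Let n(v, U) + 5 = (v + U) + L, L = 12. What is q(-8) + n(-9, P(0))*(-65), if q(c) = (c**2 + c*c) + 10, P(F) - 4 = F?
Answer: 8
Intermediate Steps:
P(F) = 4 + F
n(v, U) = 7 + U + v (n(v, U) = -5 + ((v + U) + 12) = -5 + ((U + v) + 12) = -5 + (12 + U + v) = 7 + U + v)
q(c) = 10 + 2*c**2 (q(c) = (c**2 + c**2) + 10 = 2*c**2 + 10 = 10 + 2*c**2)
q(-8) + n(-9, P(0))*(-65) = (10 + 2*(-8)**2) + (7 + (4 + 0) - 9)*(-65) = (10 + 2*64) + (7 + 4 - 9)*(-65) = (10 + 128) + 2*(-65) = 138 - 130 = 8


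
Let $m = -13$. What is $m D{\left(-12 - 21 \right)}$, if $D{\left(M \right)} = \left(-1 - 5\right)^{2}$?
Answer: $-468$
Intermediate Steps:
$D{\left(M \right)} = 36$ ($D{\left(M \right)} = \left(-6\right)^{2} = 36$)
$m D{\left(-12 - 21 \right)} = \left(-13\right) 36 = -468$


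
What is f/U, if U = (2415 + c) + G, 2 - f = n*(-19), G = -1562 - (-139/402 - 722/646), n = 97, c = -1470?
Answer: -12608730/4206577 ≈ -2.9974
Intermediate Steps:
G = -10664707/6834 (G = -1562 - (-139*1/402 - 722*1/646) = -1562 - (-139/402 - 19/17) = -1562 - 1*(-10001/6834) = -1562 + 10001/6834 = -10664707/6834 ≈ -1560.5)
f = 1845 (f = 2 - 97*(-19) = 2 - 1*(-1843) = 2 + 1843 = 1845)
U = -4206577/6834 (U = (2415 - 1470) - 10664707/6834 = 945 - 10664707/6834 = -4206577/6834 ≈ -615.54)
f/U = 1845/(-4206577/6834) = 1845*(-6834/4206577) = -12608730/4206577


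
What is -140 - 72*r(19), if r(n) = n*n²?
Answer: -493988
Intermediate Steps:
r(n) = n³
-140 - 72*r(19) = -140 - 72*19³ = -140 - 72*6859 = -140 - 493848 = -493988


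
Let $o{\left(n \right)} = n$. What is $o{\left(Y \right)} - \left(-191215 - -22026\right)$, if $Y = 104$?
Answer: $169293$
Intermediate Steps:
$o{\left(Y \right)} - \left(-191215 - -22026\right) = 104 - \left(-191215 - -22026\right) = 104 - \left(-191215 + 22026\right) = 104 - -169189 = 104 + 169189 = 169293$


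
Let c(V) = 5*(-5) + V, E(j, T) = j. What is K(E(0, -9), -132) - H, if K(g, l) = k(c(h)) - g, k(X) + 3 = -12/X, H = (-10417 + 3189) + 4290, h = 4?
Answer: 20549/7 ≈ 2935.6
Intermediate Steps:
H = -2938 (H = -7228 + 4290 = -2938)
c(V) = -25 + V
k(X) = -3 - 12/X
K(g, l) = -17/7 - g (K(g, l) = (-3 - 12/(-25 + 4)) - g = (-3 - 12/(-21)) - g = (-3 - 12*(-1/21)) - g = (-3 + 4/7) - g = -17/7 - g)
K(E(0, -9), -132) - H = (-17/7 - 1*0) - 1*(-2938) = (-17/7 + 0) + 2938 = -17/7 + 2938 = 20549/7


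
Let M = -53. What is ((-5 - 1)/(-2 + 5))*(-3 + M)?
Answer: 112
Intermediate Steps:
((-5 - 1)/(-2 + 5))*(-3 + M) = ((-5 - 1)/(-2 + 5))*(-3 - 53) = (-6/3)*(-56) = ((1/3)*(-6))*(-56) = -2*(-56) = 112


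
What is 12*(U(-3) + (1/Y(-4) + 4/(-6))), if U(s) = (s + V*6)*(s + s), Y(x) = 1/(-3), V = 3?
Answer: -1124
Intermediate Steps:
Y(x) = -⅓
U(s) = 2*s*(18 + s) (U(s) = (s + 3*6)*(s + s) = (s + 18)*(2*s) = (18 + s)*(2*s) = 2*s*(18 + s))
12*(U(-3) + (1/Y(-4) + 4/(-6))) = 12*(2*(-3)*(18 - 3) + (1/(-⅓) + 4/(-6))) = 12*(2*(-3)*15 + (1*(-3) + 4*(-⅙))) = 12*(-90 + (-3 - ⅔)) = 12*(-90 - 11/3) = 12*(-281/3) = -1124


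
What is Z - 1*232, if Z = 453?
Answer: 221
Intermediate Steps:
Z - 1*232 = 453 - 1*232 = 453 - 232 = 221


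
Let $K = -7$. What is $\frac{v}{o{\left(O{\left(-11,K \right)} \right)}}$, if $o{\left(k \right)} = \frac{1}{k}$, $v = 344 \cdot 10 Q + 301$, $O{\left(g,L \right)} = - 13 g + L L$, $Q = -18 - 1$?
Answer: $-12491328$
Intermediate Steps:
$Q = -19$ ($Q = -18 - 1 = -19$)
$O{\left(g,L \right)} = L^{2} - 13 g$ ($O{\left(g,L \right)} = - 13 g + L^{2} = L^{2} - 13 g$)
$v = -65059$ ($v = 344 \cdot 10 \left(-19\right) + 301 = 344 \left(-190\right) + 301 = -65360 + 301 = -65059$)
$\frac{v}{o{\left(O{\left(-11,K \right)} \right)}} = - \frac{65059}{\frac{1}{\left(-7\right)^{2} - -143}} = - \frac{65059}{\frac{1}{49 + 143}} = - \frac{65059}{\frac{1}{192}} = - 65059 \frac{1}{\frac{1}{192}} = \left(-65059\right) 192 = -12491328$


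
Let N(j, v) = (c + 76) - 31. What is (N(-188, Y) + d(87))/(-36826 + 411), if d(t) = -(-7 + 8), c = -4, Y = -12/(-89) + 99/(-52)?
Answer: -8/7283 ≈ -0.0010984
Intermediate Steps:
Y = -8187/4628 (Y = -12*(-1/89) + 99*(-1/52) = 12/89 - 99/52 = -8187/4628 ≈ -1.7690)
d(t) = -1 (d(t) = -1*1 = -1)
N(j, v) = 41 (N(j, v) = (-4 + 76) - 31 = 72 - 31 = 41)
(N(-188, Y) + d(87))/(-36826 + 411) = (41 - 1)/(-36826 + 411) = 40/(-36415) = 40*(-1/36415) = -8/7283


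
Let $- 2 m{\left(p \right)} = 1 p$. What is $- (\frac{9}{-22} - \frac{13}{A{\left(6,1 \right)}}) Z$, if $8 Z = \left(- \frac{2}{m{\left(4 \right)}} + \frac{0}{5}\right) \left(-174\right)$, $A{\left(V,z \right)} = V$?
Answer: $- \frac{2465}{44} \approx -56.023$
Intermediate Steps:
$m{\left(p \right)} = - \frac{p}{2}$ ($m{\left(p \right)} = - \frac{1 p}{2} = - \frac{p}{2}$)
$Z = - \frac{87}{4}$ ($Z = \frac{\left(- \frac{2}{\left(- \frac{1}{2}\right) 4} + \frac{0}{5}\right) \left(-174\right)}{8} = \frac{\left(- \frac{2}{-2} + 0 \cdot \frac{1}{5}\right) \left(-174\right)}{8} = \frac{\left(\left(-2\right) \left(- \frac{1}{2}\right) + 0\right) \left(-174\right)}{8} = \frac{\left(1 + 0\right) \left(-174\right)}{8} = \frac{1 \left(-174\right)}{8} = \frac{1}{8} \left(-174\right) = - \frac{87}{4} \approx -21.75$)
$- (\frac{9}{-22} - \frac{13}{A{\left(6,1 \right)}}) Z = - (\frac{9}{-22} - \frac{13}{6}) \left(- \frac{87}{4}\right) = - (9 \left(- \frac{1}{22}\right) - \frac{13}{6}) \left(- \frac{87}{4}\right) = - (- \frac{9}{22} - \frac{13}{6}) \left(- \frac{87}{4}\right) = \left(-1\right) \left(- \frac{85}{33}\right) \left(- \frac{87}{4}\right) = \frac{85}{33} \left(- \frac{87}{4}\right) = - \frac{2465}{44}$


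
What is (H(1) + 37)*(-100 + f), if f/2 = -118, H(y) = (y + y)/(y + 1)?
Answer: -12768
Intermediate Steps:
H(y) = 2*y/(1 + y) (H(y) = (2*y)/(1 + y) = 2*y/(1 + y))
f = -236 (f = 2*(-118) = -236)
(H(1) + 37)*(-100 + f) = (2*1/(1 + 1) + 37)*(-100 - 236) = (2*1/2 + 37)*(-336) = (2*1*(1/2) + 37)*(-336) = (1 + 37)*(-336) = 38*(-336) = -12768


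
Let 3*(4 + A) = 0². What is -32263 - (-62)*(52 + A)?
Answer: -29287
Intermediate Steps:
A = -4 (A = -4 + (⅓)*0² = -4 + (⅓)*0 = -4 + 0 = -4)
-32263 - (-62)*(52 + A) = -32263 - (-62)*(52 - 4) = -32263 - (-62)*48 = -32263 - 1*(-2976) = -32263 + 2976 = -29287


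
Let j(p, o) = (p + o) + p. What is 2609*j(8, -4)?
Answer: 31308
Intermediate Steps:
j(p, o) = o + 2*p (j(p, o) = (o + p) + p = o + 2*p)
2609*j(8, -4) = 2609*(-4 + 2*8) = 2609*(-4 + 16) = 2609*12 = 31308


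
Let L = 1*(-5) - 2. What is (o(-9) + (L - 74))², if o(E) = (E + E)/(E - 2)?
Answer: 762129/121 ≈ 6298.6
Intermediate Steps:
L = -7 (L = -5 - 2 = -7)
o(E) = 2*E/(-2 + E) (o(E) = (2*E)/(-2 + E) = 2*E/(-2 + E))
(o(-9) + (L - 74))² = (2*(-9)/(-2 - 9) + (-7 - 74))² = (2*(-9)/(-11) - 81)² = (2*(-9)*(-1/11) - 81)² = (18/11 - 81)² = (-873/11)² = 762129/121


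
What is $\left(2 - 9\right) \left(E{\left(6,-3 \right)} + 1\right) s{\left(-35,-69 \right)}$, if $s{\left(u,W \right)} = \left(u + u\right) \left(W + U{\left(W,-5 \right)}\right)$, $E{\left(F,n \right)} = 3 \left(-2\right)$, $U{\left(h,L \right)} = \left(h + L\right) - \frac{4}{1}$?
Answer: $360150$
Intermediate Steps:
$U{\left(h,L \right)} = -4 + L + h$ ($U{\left(h,L \right)} = \left(L + h\right) - 4 = -4 + L + h$)
$E{\left(F,n \right)} = -6$
$s{\left(u,W \right)} = 2 u \left(-9 + 2 W\right)$ ($s{\left(u,W \right)} = \left(u + u\right) \left(W - \left(9 - W\right)\right) = 2 u \left(W + \left(-9 + W\right)\right) = 2 u \left(-9 + 2 W\right)$)
$\left(2 - 9\right) \left(E{\left(6,-3 \right)} + 1\right) s{\left(-35,-69 \right)} = \left(2 - 9\right) \left(-6 + 1\right) 2 \left(-35\right) \left(-9 + 2 \left(-69\right)\right) = \left(-7\right) \left(-5\right) 2 \left(-35\right) \left(-9 - 138\right) = 35 \cdot 2 \left(-35\right) \left(-147\right) = 35 \cdot 10290 = 360150$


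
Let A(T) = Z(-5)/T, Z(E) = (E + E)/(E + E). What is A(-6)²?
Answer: 1/36 ≈ 0.027778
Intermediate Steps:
Z(E) = 1 (Z(E) = (2*E)/((2*E)) = (2*E)*(1/(2*E)) = 1)
A(T) = 1/T
A(-6)² = (1/(-6))² = (-⅙)² = 1/36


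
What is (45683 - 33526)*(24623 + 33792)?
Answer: 710151155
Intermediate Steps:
(45683 - 33526)*(24623 + 33792) = 12157*58415 = 710151155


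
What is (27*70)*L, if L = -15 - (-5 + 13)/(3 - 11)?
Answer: -26460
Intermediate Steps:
L = -14 (L = -15 - 8/(-8) = -15 - 8*(-1)/8 = -15 - 1*(-1) = -15 + 1 = -14)
(27*70)*L = (27*70)*(-14) = 1890*(-14) = -26460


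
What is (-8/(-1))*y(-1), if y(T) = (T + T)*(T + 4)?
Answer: -48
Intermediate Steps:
y(T) = 2*T*(4 + T) (y(T) = (2*T)*(4 + T) = 2*T*(4 + T))
(-8/(-1))*y(-1) = (-8/(-1))*(2*(-1)*(4 - 1)) = (-8*(-1))*(2*(-1)*3) = 8*(-6) = -48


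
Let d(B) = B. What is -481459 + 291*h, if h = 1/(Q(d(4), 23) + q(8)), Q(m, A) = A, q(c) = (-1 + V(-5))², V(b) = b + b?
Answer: -23109935/48 ≈ -4.8146e+5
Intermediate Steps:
V(b) = 2*b
q(c) = 121 (q(c) = (-1 + 2*(-5))² = (-1 - 10)² = (-11)² = 121)
h = 1/144 (h = 1/(23 + 121) = 1/144 ≈ 0.0069444)
-481459 + 291*h = -481459 + 291*(1/144) = -481459 + 97/48 = -23109935/48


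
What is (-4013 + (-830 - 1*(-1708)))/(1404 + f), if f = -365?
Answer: -3135/1039 ≈ -3.0173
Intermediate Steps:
(-4013 + (-830 - 1*(-1708)))/(1404 + f) = (-4013 + (-830 - 1*(-1708)))/(1404 - 365) = (-4013 + (-830 + 1708))/1039 = (-4013 + 878)*(1/1039) = -3135*1/1039 = -3135/1039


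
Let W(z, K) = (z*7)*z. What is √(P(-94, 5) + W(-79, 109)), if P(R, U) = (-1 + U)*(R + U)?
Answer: √43331 ≈ 208.16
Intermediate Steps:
W(z, K) = 7*z² (W(z, K) = (7*z)*z = 7*z²)
√(P(-94, 5) + W(-79, 109)) = √((5² - 1*(-94) - 1*5 - 94*5) + 7*(-79)²) = √((25 + 94 - 5 - 470) + 7*6241) = √(-356 + 43687) = √43331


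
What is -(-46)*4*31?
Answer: 5704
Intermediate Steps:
-(-46)*4*31 = -23*(-8)*31 = 184*31 = 5704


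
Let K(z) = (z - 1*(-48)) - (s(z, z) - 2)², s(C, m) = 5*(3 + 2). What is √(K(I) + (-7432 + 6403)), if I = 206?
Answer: 2*I*√326 ≈ 36.111*I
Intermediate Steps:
s(C, m) = 25 (s(C, m) = 5*5 = 25)
K(z) = -481 + z (K(z) = (z - 1*(-48)) - (25 - 2)² = (z + 48) - 1*23² = (48 + z) - 1*529 = (48 + z) - 529 = -481 + z)
√(K(I) + (-7432 + 6403)) = √((-481 + 206) + (-7432 + 6403)) = √(-275 - 1029) = √(-1304) = 2*I*√326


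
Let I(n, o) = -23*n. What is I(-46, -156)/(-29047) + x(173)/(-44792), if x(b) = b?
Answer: -52415067/1301073224 ≈ -0.040286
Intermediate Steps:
I(-46, -156)/(-29047) + x(173)/(-44792) = -23*(-46)/(-29047) + 173/(-44792) = 1058*(-1/29047) + 173*(-1/44792) = -1058/29047 - 173/44792 = -52415067/1301073224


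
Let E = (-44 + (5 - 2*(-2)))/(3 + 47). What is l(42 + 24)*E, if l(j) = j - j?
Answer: 0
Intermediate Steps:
l(j) = 0
E = -7/10 (E = (-44 + (5 + 4))/50 = (-44 + 9)*(1/50) = -35*1/50 = -7/10 ≈ -0.70000)
l(42 + 24)*E = 0*(-7/10) = 0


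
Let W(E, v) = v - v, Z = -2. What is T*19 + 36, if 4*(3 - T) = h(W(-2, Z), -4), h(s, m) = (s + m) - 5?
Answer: 543/4 ≈ 135.75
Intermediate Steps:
W(E, v) = 0
h(s, m) = -5 + m + s (h(s, m) = (m + s) - 5 = -5 + m + s)
T = 21/4 (T = 3 - (-5 - 4 + 0)/4 = 3 - ¼*(-9) = 3 + 9/4 = 21/4 ≈ 5.2500)
T*19 + 36 = (21/4)*19 + 36 = 399/4 + 36 = 543/4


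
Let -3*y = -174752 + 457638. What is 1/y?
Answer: -3/282886 ≈ -1.0605e-5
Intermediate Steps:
y = -282886/3 (y = -(-174752 + 457638)/3 = -⅓*282886 = -282886/3 ≈ -94295.)
1/y = 1/(-282886/3) = -3/282886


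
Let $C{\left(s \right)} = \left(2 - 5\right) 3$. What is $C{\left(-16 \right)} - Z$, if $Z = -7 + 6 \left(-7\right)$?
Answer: $40$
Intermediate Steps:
$C{\left(s \right)} = -9$ ($C{\left(s \right)} = \left(-3\right) 3 = -9$)
$Z = -49$ ($Z = -7 - 42 = -49$)
$C{\left(-16 \right)} - Z = -9 - -49 = -9 + 49 = 40$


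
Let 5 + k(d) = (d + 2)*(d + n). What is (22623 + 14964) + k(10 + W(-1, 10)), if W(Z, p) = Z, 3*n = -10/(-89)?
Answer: 10060937/267 ≈ 37681.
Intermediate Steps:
n = 10/267 (n = (-10/(-89))/3 = (-10*(-1/89))/3 = (⅓)*(10/89) = 10/267 ≈ 0.037453)
k(d) = -5 + (2 + d)*(10/267 + d) (k(d) = -5 + (d + 2)*(d + 10/267) = -5 + (2 + d)*(10/267 + d))
(22623 + 14964) + k(10 + W(-1, 10)) = (22623 + 14964) + (-1315/267 + (10 - 1)² + 544*(10 - 1)/267) = 37587 + (-1315/267 + 9² + (544/267)*9) = 37587 + (-1315/267 + 81 + 1632/89) = 37587 + 25208/267 = 10060937/267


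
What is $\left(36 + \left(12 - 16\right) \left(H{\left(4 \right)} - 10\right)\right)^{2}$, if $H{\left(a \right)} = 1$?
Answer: $5184$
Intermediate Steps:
$\left(36 + \left(12 - 16\right) \left(H{\left(4 \right)} - 10\right)\right)^{2} = \left(36 + \left(12 - 16\right) \left(1 - 10\right)\right)^{2} = \left(36 - -36\right)^{2} = \left(36 + 36\right)^{2} = 72^{2} = 5184$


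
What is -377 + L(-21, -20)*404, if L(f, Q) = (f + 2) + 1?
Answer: -7649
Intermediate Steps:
L(f, Q) = 3 + f (L(f, Q) = (2 + f) + 1 = 3 + f)
-377 + L(-21, -20)*404 = -377 + (3 - 21)*404 = -377 - 18*404 = -377 - 7272 = -7649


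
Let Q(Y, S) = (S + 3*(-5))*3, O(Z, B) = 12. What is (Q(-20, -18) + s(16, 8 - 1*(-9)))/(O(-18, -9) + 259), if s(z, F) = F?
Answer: -82/271 ≈ -0.30258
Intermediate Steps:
Q(Y, S) = -45 + 3*S (Q(Y, S) = (S - 15)*3 = (-15 + S)*3 = -45 + 3*S)
(Q(-20, -18) + s(16, 8 - 1*(-9)))/(O(-18, -9) + 259) = ((-45 + 3*(-18)) + (8 - 1*(-9)))/(12 + 259) = ((-45 - 54) + (8 + 9))/271 = (-99 + 17)*(1/271) = -82*1/271 = -82/271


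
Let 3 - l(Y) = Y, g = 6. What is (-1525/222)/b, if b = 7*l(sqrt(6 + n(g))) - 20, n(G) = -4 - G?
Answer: -1525/43734 - 10675*I/21867 ≈ -0.03487 - 0.48818*I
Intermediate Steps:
l(Y) = 3 - Y
b = 1 - 14*I (b = 7*(3 - sqrt(6 + (-4 - 1*6))) - 20 = 7*(3 - sqrt(6 + (-4 - 6))) - 20 = 7*(3 - sqrt(6 - 10)) - 20 = 7*(3 - sqrt(-4)) - 20 = 7*(3 - 2*I) - 20 = (21 - 14*I) - 20 = 1 - 14*I ≈ 1.0 - 14.0*I)
(-1525/222)/b = (-1525/222)/(1 - 14*I) = (-1525*1/222)*((1 + 14*I)/197) = -1525*(1 + 14*I)/43734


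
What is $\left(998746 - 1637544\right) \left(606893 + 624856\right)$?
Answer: $-786838797702$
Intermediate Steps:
$\left(998746 - 1637544\right) \left(606893 + 624856\right) = \left(-638798\right) 1231749 = -786838797702$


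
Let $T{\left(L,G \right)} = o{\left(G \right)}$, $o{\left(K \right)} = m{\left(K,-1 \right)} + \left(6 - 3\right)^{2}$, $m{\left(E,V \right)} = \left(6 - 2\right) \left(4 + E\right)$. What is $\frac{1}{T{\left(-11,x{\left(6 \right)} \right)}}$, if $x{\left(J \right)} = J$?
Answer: $\frac{1}{49} \approx 0.020408$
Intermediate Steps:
$m{\left(E,V \right)} = 16 + 4 E$ ($m{\left(E,V \right)} = 4 \left(4 + E\right) = 16 + 4 E$)
$o{\left(K \right)} = 25 + 4 K$ ($o{\left(K \right)} = \left(16 + 4 K\right) + \left(6 - 3\right)^{2} = \left(16 + 4 K\right) + 3^{2} = \left(16 + 4 K\right) + 9 = 25 + 4 K$)
$T{\left(L,G \right)} = 25 + 4 G$
$\frac{1}{T{\left(-11,x{\left(6 \right)} \right)}} = \frac{1}{25 + 4 \cdot 6} = \frac{1}{25 + 24} = \frac{1}{49}$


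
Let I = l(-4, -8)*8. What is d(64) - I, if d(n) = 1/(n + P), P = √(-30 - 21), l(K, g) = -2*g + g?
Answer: (-64*√51 + 4095*I)/(√51 - 64*I) ≈ -63.985 - 0.0017221*I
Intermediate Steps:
l(K, g) = -g
P = I*√51 (P = √(-51) = I*√51 ≈ 7.1414*I)
I = 64 (I = -1*(-8)*8 = 8*8 = 64)
d(n) = 1/(n + I*√51)
d(64) - I = 1/(64 + I*√51) - 1*64 = 1/(64 + I*√51) - 64 = -64 + 1/(64 + I*√51)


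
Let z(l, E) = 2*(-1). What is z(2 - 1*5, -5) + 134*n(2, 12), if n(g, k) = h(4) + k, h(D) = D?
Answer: 2142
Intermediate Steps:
z(l, E) = -2
n(g, k) = 4 + k
z(2 - 1*5, -5) + 134*n(2, 12) = -2 + 134*(4 + 12) = -2 + 134*16 = -2 + 2144 = 2142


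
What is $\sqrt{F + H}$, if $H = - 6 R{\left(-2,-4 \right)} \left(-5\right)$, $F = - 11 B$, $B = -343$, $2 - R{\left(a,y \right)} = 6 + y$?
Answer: $7 \sqrt{77} \approx 61.425$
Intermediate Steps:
$R{\left(a,y \right)} = -4 - y$ ($R{\left(a,y \right)} = 2 - \left(6 + y\right) = -4 - y$)
$F = 3773$ ($F = \left(-11\right) \left(-343\right) = 3773$)
$H = 0$ ($H = - 6 \left(-4 - -4\right) \left(-5\right) = - 6 \left(-4 + 4\right) \left(-5\right) = \left(-6\right) 0 \left(-5\right) = 0 \left(-5\right) = 0$)
$\sqrt{F + H} = \sqrt{3773 + 0} = \sqrt{3773} = 7 \sqrt{77}$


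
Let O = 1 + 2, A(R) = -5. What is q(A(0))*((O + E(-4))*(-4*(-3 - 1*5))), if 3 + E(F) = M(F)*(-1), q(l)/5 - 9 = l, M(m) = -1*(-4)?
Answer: -2560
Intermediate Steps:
M(m) = 4
q(l) = 45 + 5*l
E(F) = -7 (E(F) = -3 + 4*(-1) = -3 - 4 = -7)
O = 3
q(A(0))*((O + E(-4))*(-4*(-3 - 1*5))) = (45 + 5*(-5))*((3 - 7)*(-4*(-3 - 1*5))) = (45 - 25)*(-(-16)*(-3 - 5)) = 20*(-(-16)*(-8)) = 20*(-4*32) = 20*(-128) = -2560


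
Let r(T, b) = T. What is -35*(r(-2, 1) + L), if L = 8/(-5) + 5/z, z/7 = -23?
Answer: 2923/23 ≈ 127.09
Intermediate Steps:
z = -161 (z = 7*(-23) = -161)
L = -1313/805 (L = 8/(-5) + 5/(-161) = 8*(-1/5) + 5*(-1/161) = -8/5 - 5/161 = -1313/805 ≈ -1.6311)
-35*(r(-2, 1) + L) = -35*(-2 - 1313/805) = -35*(-2923/805) = 2923/23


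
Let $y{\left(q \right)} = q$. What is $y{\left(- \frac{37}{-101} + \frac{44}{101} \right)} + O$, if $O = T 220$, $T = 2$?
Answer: $\frac{44521}{101} \approx 440.8$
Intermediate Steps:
$O = 440$ ($O = 2 \cdot 220 = 440$)
$y{\left(- \frac{37}{-101} + \frac{44}{101} \right)} + O = \left(- \frac{37}{-101} + \frac{44}{101}\right) + 440 = \left(\left(-37\right) \left(- \frac{1}{101}\right) + 44 \cdot \frac{1}{101}\right) + 440 = \left(\frac{37}{101} + \frac{44}{101}\right) + 440 = \frac{81}{101} + 440 = \frac{44521}{101}$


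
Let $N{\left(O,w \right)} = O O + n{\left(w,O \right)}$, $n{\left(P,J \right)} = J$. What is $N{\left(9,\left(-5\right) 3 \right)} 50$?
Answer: $4500$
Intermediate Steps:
$N{\left(O,w \right)} = O + O^{2}$ ($N{\left(O,w \right)} = O O + O = O^{2} + O = O + O^{2}$)
$N{\left(9,\left(-5\right) 3 \right)} 50 = 9 \left(1 + 9\right) 50 = 9 \cdot 10 \cdot 50 = 90 \cdot 50 = 4500$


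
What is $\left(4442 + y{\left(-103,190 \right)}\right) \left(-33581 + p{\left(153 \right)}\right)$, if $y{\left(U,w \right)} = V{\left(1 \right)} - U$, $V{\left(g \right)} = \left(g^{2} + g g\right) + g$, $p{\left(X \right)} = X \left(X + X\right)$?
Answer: $60201876$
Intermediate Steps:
$p{\left(X \right)} = 2 X^{2}$ ($p{\left(X \right)} = X 2 X = 2 X^{2}$)
$V{\left(g \right)} = g + 2 g^{2}$ ($V{\left(g \right)} = \left(g^{2} + g^{2}\right) + g = 2 g^{2} + g = g + 2 g^{2}$)
$y{\left(U,w \right)} = 3 - U$ ($y{\left(U,w \right)} = 1 \left(1 + 2 \cdot 1\right) - U = 1 \left(1 + 2\right) - U = 1 \cdot 3 - U = 3 - U$)
$\left(4442 + y{\left(-103,190 \right)}\right) \left(-33581 + p{\left(153 \right)}\right) = \left(4442 + \left(3 - -103\right)\right) \left(-33581 + 2 \cdot 153^{2}\right) = \left(4442 + \left(3 + 103\right)\right) \left(-33581 + 2 \cdot 23409\right) = \left(4442 + 106\right) \left(-33581 + 46818\right) = 4548 \cdot 13237 = 60201876$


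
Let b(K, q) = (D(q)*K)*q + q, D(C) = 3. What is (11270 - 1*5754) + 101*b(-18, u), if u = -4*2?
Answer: 48340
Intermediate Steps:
u = -8
b(K, q) = q + 3*K*q (b(K, q) = (3*K)*q + q = 3*K*q + q = q + 3*K*q)
(11270 - 1*5754) + 101*b(-18, u) = (11270 - 1*5754) + 101*(-8*(1 + 3*(-18))) = (11270 - 5754) + 101*(-8*(1 - 54)) = 5516 + 101*(-8*(-53)) = 5516 + 101*424 = 5516 + 42824 = 48340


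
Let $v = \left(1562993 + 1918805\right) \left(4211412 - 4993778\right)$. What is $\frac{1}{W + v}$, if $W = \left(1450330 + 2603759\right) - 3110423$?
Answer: $- \frac{1}{2724039430402} \approx -3.671 \cdot 10^{-13}$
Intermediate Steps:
$v = -2724040374068$ ($v = 3481798 \left(-782366\right) = -2724040374068$)
$W = 943666$ ($W = 4054089 - 3110423 = 943666$)
$\frac{1}{W + v} = \frac{1}{943666 - 2724040374068} = \frac{1}{-2724039430402} = - \frac{1}{2724039430402}$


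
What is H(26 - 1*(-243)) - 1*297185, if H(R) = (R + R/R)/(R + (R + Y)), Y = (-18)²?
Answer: -128086600/431 ≈ -2.9718e+5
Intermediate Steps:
Y = 324
H(R) = (1 + R)/(324 + 2*R) (H(R) = (R + R/R)/(R + (R + 324)) = (R + 1)/(R + (324 + R)) = (1 + R)/(324 + 2*R))
H(26 - 1*(-243)) - 1*297185 = (1 + (26 - 1*(-243)))/(2*(162 + (26 - 1*(-243)))) - 1*297185 = (1 + (26 + 243))/(2*(162 + (26 + 243))) - 297185 = (1 + 269)/(2*(162 + 269)) - 297185 = (½)*270/431 - 297185 = (½)*(1/431)*270 - 297185 = 135/431 - 297185 = -128086600/431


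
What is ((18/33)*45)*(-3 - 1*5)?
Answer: -2160/11 ≈ -196.36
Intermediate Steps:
((18/33)*45)*(-3 - 1*5) = ((18*(1/33))*45)*(-3 - 5) = ((6/11)*45)*(-8) = (270/11)*(-8) = -2160/11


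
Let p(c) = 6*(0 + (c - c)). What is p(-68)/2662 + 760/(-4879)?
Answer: -760/4879 ≈ -0.15577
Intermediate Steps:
p(c) = 0 (p(c) = 6*(0 + 0) = 6*0 = 0)
p(-68)/2662 + 760/(-4879) = 0/2662 + 760/(-4879) = 0*(1/2662) + 760*(-1/4879) = 0 - 760/4879 = -760/4879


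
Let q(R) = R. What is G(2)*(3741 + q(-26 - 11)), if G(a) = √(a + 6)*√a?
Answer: 14816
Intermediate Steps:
G(a) = √a*√(6 + a) (G(a) = √(6 + a)*√a = √a*√(6 + a))
G(2)*(3741 + q(-26 - 11)) = (√2*√(6 + 2))*(3741 + (-26 - 11)) = (√2*√8)*(3741 - 37) = (√2*(2*√2))*3704 = 4*3704 = 14816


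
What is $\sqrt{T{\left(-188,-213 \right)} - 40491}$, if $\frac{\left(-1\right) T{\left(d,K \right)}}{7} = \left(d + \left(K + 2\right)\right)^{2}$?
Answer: $9 i \sqrt{14258} \approx 1074.7 i$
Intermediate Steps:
$T{\left(d,K \right)} = - 7 \left(2 + K + d\right)^{2}$ ($T{\left(d,K \right)} = - 7 \left(d + \left(K + 2\right)\right)^{2} = - 7 \left(d + \left(2 + K\right)\right)^{2} = - 7 \left(2 + K + d\right)^{2}$)
$\sqrt{T{\left(-188,-213 \right)} - 40491} = \sqrt{- 7 \left(2 - 213 - 188\right)^{2} - 40491} = \sqrt{- 7 \left(-399\right)^{2} - 40491} = \sqrt{\left(-7\right) 159201 - 40491} = \sqrt{-1114407 - 40491} = \sqrt{-1154898} = 9 i \sqrt{14258}$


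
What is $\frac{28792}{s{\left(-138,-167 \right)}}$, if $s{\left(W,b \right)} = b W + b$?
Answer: $\frac{28792}{22879} \approx 1.2584$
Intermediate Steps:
$s{\left(W,b \right)} = b + W b$ ($s{\left(W,b \right)} = W b + b = b + W b$)
$\frac{28792}{s{\left(-138,-167 \right)}} = \frac{28792}{\left(-167\right) \left(1 - 138\right)} = \frac{28792}{\left(-167\right) \left(-137\right)} = \frac{28792}{22879}$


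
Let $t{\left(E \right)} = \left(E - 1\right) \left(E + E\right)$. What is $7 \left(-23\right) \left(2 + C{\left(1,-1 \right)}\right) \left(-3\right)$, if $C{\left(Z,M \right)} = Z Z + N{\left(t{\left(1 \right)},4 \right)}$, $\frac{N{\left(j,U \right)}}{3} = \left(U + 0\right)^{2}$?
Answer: $24633$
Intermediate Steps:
$t{\left(E \right)} = 2 E \left(-1 + E\right)$ ($t{\left(E \right)} = \left(-1 + E\right) 2 E = 2 E \left(-1 + E\right)$)
$N{\left(j,U \right)} = 3 U^{2}$ ($N{\left(j,U \right)} = 3 \left(U + 0\right)^{2} = 3 U^{2}$)
$C{\left(Z,M \right)} = 48 + Z^{2}$ ($C{\left(Z,M \right)} = Z Z + 3 \cdot 4^{2} = Z^{2} + 3 \cdot 16 = Z^{2} + 48 = 48 + Z^{2}$)
$7 \left(-23\right) \left(2 + C{\left(1,-1 \right)}\right) \left(-3\right) = 7 \left(-23\right) \left(2 + \left(48 + 1^{2}\right)\right) \left(-3\right) = - 161 \left(2 + \left(48 + 1\right)\right) \left(-3\right) = - 161 \left(2 + 49\right) \left(-3\right) = - 161 \cdot 51 \left(-3\right) = \left(-161\right) \left(-153\right) = 24633$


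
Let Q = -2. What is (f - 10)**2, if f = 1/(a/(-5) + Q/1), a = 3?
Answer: 18225/169 ≈ 107.84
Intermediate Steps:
f = -5/13 (f = 1/(3/(-5) - 2/1) = 1/(3*(-1/5) - 2*1) = 1/(-3/5 - 2) = 1/(-13/5) = -5/13 ≈ -0.38462)
(f - 10)**2 = (-5/13 - 10)**2 = (-135/13)**2 = 18225/169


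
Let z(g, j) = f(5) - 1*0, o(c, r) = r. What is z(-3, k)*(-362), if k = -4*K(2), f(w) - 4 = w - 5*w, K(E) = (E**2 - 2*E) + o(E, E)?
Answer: 5792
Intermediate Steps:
K(E) = E**2 - E (K(E) = (E**2 - 2*E) + E = E**2 - E)
f(w) = 4 - 4*w (f(w) = 4 + (w - 5*w) = 4 - 4*w)
k = -8 (k = -8*(-1 + 2) = -8 ≈ -8.0000)
z(g, j) = -16 (z(g, j) = (4 - 4*5) - 1*0 = (4 - 20) + 0 = -16 + 0 = -16)
z(-3, k)*(-362) = -16*(-362) = 5792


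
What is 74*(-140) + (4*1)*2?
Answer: -10352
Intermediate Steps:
74*(-140) + (4*1)*2 = -10360 + 4*2 = -10360 + 8 = -10352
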